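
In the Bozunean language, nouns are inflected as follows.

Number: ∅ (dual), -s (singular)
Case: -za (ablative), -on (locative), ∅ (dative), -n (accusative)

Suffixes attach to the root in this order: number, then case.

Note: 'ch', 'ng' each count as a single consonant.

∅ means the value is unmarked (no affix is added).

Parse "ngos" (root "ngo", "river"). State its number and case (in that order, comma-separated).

singular, dative

Segment: ngo-s.
number: -s → singular.
case: ∅ → dative.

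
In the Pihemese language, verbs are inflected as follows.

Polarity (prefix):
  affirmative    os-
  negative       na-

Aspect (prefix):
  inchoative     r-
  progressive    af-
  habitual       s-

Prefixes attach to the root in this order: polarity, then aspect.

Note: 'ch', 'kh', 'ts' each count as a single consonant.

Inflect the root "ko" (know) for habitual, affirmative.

sosko

Attach polarity affirmative os- → osko.
Attach aspect habitual s- → sosko.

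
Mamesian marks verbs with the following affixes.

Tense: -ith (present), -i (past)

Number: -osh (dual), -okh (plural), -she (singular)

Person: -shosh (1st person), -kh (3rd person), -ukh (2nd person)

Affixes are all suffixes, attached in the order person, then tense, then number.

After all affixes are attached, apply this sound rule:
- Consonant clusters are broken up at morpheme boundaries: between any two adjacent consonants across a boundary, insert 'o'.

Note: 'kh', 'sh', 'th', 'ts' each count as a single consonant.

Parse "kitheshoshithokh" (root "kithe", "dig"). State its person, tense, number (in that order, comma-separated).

1st person, present, plural

Segment: kithe-shosh-ith-okh.
person: -shosh → 1st person.
tense: -ith → present.
number: -okh → plural.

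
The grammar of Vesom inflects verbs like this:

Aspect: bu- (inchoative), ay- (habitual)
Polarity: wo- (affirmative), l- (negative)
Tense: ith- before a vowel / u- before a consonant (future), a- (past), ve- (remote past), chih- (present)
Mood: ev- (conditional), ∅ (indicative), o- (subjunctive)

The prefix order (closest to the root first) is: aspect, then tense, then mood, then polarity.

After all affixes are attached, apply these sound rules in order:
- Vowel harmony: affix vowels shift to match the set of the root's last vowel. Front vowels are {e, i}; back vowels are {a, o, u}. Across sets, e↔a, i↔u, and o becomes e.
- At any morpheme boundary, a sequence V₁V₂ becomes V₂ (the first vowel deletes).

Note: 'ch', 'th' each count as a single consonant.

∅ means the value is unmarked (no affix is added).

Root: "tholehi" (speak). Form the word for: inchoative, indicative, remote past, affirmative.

wevebitholehi

Attach aspect inchoative bu- → butholehi.
Attach tense remote past ve- → vebutholehi.
mood = indicative: zero marking, form stays vebutholehi.
Attach polarity affirmative wo- → wovebutholehi.
Apply vowel harmony: wovebutholehi → wevebitholehi.
Vowel deletion: no change.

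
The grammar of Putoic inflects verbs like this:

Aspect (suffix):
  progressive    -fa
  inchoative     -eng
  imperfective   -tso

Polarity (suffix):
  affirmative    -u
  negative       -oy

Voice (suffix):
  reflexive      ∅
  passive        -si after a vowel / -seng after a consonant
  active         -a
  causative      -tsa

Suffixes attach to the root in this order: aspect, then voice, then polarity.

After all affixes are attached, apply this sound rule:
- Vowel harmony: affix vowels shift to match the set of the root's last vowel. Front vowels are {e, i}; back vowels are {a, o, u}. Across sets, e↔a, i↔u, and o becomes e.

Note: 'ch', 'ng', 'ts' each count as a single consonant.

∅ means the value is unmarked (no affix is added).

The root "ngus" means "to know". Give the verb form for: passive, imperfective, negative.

ngustsosuoy

Attach aspect imperfective -tso → ngustso.
Attach voice passive -si (after vowel 'o') → ngustsosi.
Attach polarity negative -oy → ngustsosioy.
Apply vowel harmony: ngustsosioy → ngustsosuoy.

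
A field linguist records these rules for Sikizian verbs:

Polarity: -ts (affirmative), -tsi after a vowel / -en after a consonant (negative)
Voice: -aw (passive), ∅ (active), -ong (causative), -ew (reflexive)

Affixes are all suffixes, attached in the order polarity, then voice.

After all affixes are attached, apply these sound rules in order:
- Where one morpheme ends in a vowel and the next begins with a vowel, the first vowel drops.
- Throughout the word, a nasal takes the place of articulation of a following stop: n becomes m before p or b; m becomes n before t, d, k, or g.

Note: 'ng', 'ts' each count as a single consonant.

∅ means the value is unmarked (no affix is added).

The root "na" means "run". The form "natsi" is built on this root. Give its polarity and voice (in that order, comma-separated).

Segment: na-tsi.
polarity: -tsi/en → negative.
voice: ∅ → active.

negative, active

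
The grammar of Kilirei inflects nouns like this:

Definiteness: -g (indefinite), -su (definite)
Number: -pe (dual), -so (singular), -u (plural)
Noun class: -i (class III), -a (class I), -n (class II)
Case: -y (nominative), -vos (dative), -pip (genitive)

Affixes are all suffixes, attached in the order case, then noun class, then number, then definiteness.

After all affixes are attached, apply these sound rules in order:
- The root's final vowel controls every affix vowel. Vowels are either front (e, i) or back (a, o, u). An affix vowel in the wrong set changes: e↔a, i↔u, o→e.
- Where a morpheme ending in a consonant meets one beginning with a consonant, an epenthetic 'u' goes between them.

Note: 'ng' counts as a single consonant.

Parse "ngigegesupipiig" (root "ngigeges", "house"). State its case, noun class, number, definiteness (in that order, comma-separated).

genitive, class III, plural, indefinite

Segment: ngigeges-pip-i-u-g.
case: -pip → genitive.
noun class: -i → class III.
number: -u → plural.
definiteness: -g → indefinite.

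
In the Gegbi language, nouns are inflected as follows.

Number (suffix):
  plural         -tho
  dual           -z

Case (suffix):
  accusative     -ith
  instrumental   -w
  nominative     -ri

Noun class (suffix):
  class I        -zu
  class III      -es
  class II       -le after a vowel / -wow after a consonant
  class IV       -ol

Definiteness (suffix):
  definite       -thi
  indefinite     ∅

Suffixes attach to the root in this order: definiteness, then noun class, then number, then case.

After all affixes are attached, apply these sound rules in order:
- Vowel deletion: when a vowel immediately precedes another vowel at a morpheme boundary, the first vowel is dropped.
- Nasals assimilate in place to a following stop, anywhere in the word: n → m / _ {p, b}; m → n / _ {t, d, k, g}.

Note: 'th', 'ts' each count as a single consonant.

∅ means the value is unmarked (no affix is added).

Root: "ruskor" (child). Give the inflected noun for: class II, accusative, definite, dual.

Attach definiteness definite -thi → ruskorthi.
Attach noun class class II -le (after vowel 'i') → ruskorthile.
Attach number dual -z → ruskorthilez.
Attach case accusative -ith → ruskorthilezith.
Vowel deletion: no change.
Nasal assimilation: no change.

ruskorthilezith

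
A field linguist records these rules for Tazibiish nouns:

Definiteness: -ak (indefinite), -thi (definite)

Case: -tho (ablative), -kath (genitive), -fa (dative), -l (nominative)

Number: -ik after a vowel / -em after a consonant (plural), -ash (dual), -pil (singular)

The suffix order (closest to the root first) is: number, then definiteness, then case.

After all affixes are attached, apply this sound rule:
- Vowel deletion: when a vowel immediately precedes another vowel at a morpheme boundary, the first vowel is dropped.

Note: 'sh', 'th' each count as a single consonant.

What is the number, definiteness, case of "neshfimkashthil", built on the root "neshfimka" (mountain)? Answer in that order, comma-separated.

dual, definite, nominative

Segment: neshfimka-ash-thi-l.
number: -ash → dual.
definiteness: -thi → definite.
case: -l → nominative.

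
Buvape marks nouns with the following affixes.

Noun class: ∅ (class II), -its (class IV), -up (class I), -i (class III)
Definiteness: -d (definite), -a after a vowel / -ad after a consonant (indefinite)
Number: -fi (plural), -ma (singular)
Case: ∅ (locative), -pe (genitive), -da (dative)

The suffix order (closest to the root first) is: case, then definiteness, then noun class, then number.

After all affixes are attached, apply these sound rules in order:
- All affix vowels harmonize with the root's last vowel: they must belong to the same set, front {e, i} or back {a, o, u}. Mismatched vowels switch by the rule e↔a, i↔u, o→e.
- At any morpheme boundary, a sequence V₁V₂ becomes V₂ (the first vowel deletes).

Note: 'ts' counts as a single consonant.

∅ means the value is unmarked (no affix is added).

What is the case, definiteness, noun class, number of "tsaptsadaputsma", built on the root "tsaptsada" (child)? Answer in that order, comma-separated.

genitive, indefinite, class IV, singular

Segment: tsaptsada-pe-a-its-ma.
case: -pe → genitive.
definiteness: -a/ad → indefinite.
noun class: -its → class IV.
number: -ma → singular.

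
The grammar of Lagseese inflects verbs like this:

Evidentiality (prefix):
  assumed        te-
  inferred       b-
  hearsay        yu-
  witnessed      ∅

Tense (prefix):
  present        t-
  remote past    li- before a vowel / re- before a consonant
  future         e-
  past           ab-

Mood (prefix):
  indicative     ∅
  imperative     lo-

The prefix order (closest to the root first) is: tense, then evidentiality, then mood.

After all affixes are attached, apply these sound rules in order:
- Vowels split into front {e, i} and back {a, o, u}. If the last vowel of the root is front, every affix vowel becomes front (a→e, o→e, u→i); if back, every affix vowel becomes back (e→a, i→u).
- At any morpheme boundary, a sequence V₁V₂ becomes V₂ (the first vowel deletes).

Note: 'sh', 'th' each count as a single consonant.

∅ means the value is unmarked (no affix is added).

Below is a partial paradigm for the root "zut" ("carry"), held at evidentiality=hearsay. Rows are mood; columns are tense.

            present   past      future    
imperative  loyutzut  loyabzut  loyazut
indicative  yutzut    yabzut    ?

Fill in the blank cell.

yazut

Attach tense future e- → ezut.
Attach evidentiality hearsay yu- → yuezut.
mood = indicative: zero marking, form stays yuezut.
Apply vowel harmony: yuezut → yuazut.
Apply vowel deletion: yuazut → yazut.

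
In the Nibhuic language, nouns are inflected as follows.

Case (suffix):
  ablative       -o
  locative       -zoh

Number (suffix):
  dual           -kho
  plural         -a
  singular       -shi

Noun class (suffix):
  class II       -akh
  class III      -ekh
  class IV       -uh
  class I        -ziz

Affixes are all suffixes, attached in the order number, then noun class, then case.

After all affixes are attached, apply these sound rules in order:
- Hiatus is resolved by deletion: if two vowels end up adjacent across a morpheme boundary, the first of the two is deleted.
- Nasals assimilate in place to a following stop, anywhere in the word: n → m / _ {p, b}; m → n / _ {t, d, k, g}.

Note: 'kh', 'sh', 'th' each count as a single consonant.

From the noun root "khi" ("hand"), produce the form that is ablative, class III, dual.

khikhekho

Attach number dual -kho → khikho.
Attach noun class class III -ekh → khikhoekh.
Attach case ablative -o → khikhoekho.
Apply vowel deletion: khikhoekho → khikhekho.
Nasal assimilation: no change.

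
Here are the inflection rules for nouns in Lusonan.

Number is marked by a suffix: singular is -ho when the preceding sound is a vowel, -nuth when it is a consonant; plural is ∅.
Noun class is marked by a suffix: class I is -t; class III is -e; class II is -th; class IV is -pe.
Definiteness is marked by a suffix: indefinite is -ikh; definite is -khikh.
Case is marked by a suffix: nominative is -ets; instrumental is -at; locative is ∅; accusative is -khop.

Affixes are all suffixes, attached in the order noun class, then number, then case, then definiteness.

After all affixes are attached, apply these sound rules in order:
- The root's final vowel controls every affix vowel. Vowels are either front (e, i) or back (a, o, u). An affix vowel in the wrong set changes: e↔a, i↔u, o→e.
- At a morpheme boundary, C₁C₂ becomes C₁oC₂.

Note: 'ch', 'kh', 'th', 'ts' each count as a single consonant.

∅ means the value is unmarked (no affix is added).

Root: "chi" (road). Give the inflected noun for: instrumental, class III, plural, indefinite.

Attach noun class class III -e → chie.
number = plural: zero marking, form stays chie.
Attach case instrumental -at → chieat.
Attach definiteness indefinite -ikh → chieatikh.
Apply vowel harmony: chieatikh → chieetikh.
Epenthesis: no change.

chieetikh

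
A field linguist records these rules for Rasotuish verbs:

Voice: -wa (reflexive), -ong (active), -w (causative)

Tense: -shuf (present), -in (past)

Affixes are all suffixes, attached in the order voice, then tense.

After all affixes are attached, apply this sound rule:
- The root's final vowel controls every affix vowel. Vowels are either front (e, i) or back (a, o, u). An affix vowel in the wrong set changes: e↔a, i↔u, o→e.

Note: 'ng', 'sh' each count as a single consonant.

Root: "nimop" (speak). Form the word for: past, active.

nimopongun

Attach voice active -ong → nimopong.
Attach tense past -in → nimopongin.
Apply vowel harmony: nimopongin → nimopongun.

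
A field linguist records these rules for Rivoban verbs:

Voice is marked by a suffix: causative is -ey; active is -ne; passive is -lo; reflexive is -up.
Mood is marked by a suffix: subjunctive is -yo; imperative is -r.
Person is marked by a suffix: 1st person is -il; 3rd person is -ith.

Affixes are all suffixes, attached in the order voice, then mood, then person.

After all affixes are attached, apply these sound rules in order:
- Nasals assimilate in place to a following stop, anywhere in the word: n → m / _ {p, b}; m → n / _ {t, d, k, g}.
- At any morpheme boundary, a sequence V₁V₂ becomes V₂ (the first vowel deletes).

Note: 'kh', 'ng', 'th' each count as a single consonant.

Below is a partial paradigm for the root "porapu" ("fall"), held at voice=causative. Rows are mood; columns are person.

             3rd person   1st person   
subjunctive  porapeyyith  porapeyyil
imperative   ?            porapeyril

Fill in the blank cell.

Attach voice causative -ey → porapuey.
Attach mood imperative -r → porapueyr.
Attach person 3rd person -ith → porapueyrith.
Nasal assimilation: no change.
Apply vowel deletion: porapueyrith → porapeyrith.

porapeyrith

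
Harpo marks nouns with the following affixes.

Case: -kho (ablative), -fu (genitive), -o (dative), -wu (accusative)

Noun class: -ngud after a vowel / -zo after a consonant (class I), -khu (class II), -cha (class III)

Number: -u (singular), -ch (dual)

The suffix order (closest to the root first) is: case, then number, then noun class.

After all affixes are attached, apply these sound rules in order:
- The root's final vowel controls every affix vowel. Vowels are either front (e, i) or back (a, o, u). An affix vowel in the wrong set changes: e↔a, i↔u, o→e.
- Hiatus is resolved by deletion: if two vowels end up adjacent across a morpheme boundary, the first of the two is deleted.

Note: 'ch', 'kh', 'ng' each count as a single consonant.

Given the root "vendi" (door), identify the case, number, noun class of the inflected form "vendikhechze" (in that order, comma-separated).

ablative, dual, class I

Segment: vendi-kho-ch-zo.
case: -kho → ablative.
number: -ch → dual.
noun class: -ngud/zo → class I.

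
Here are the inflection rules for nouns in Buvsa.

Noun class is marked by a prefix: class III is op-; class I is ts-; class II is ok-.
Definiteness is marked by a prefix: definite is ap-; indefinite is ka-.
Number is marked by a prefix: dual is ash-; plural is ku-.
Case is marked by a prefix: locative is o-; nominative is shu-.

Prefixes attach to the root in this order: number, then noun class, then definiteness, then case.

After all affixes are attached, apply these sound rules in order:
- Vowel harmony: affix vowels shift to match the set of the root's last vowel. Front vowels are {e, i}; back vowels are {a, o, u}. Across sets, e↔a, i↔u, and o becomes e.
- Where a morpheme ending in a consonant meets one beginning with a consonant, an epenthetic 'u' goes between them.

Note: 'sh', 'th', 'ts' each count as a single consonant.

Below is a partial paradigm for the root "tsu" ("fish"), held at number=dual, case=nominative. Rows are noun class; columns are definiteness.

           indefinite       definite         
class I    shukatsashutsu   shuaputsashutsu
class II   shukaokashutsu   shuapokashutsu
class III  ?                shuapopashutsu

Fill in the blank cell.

Attach number dual ash- → ashtsu.
Attach noun class class III op- → opashtsu.
Attach definiteness indefinite ka- → kaopashtsu.
Attach case nominative shu- → shukaopashtsu.
Vowel harmony: no change.
Apply epenthesis: shukaopashtsu → shukaopashutsu.

shukaopashutsu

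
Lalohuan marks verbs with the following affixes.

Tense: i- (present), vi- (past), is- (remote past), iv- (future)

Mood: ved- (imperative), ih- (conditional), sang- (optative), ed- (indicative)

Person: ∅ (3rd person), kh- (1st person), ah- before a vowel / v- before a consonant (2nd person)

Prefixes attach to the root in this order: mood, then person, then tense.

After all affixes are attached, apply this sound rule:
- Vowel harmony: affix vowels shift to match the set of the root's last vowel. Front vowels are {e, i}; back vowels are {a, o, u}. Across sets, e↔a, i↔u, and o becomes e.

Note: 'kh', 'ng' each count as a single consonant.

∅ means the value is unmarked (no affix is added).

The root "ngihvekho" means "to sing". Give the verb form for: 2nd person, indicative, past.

Attach mood indicative ed- → edngihvekho.
Attach person 2nd person ah- (before vowel 'e') → ahedngihvekho.
Attach tense past vi- → viahedngihvekho.
Apply vowel harmony: viahedngihvekho → vuahadngihvekho.

vuahadngihvekho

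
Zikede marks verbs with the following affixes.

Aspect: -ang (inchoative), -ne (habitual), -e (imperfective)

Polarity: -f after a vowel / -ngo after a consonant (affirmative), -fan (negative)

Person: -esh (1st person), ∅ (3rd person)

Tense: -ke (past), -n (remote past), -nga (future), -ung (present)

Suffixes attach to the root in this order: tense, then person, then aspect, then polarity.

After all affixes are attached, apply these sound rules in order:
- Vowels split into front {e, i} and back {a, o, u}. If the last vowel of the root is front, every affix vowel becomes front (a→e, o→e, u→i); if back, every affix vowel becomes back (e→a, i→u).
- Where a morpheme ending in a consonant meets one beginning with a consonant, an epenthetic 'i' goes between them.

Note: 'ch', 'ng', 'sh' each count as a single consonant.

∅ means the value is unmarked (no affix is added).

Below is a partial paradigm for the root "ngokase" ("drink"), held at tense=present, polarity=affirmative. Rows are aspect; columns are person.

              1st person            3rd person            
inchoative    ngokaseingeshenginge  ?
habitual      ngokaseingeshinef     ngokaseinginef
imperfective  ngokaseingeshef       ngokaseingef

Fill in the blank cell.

ngokaseingenginge

Attach tense present -ung → ngokaseung.
person = 3rd person: zero marking, form stays ngokaseung.
Attach aspect inchoative -ang → ngokaseungang.
Attach polarity affirmative -ngo (after consonant 'ng') → ngokaseungangngo.
Apply vowel harmony: ngokaseungangngo → ngokaseingengnge.
Apply epenthesis: ngokaseingengnge → ngokaseingenginge.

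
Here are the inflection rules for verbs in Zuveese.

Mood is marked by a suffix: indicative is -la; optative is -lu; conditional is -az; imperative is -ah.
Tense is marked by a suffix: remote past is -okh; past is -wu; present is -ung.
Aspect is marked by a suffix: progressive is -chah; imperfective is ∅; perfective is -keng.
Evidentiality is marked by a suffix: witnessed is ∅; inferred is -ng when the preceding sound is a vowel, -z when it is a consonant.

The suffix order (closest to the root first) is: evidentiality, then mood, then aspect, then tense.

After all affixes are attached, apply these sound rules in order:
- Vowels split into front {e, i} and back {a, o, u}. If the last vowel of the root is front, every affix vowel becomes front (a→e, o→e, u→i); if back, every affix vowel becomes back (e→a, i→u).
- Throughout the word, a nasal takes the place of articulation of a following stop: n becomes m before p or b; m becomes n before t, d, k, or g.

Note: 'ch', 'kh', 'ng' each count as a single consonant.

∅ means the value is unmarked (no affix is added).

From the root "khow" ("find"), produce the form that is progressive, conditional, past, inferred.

Attach evidentiality inferred -z (after consonant 'w') → khowz.
Attach mood conditional -az → khowzaz.
Attach aspect progressive -chah → khowzazchah.
Attach tense past -wu → khowzazchahwu.
Vowel harmony: no change.
Nasal assimilation: no change.

khowzazchahwu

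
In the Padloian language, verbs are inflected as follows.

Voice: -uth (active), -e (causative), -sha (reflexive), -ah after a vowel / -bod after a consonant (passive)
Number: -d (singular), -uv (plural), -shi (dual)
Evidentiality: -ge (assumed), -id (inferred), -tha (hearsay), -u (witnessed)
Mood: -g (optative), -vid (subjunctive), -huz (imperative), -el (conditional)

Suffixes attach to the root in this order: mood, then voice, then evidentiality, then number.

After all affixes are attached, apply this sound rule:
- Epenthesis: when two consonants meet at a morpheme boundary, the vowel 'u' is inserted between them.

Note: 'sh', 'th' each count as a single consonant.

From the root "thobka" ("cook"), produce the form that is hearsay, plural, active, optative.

thobkaguthuthauv

Attach mood optative -g → thobkag.
Attach voice active -uth → thobkaguth.
Attach evidentiality hearsay -tha → thobkaguththa.
Attach number plural -uv → thobkaguththauv.
Apply epenthesis: thobkaguththauv → thobkaguthuthauv.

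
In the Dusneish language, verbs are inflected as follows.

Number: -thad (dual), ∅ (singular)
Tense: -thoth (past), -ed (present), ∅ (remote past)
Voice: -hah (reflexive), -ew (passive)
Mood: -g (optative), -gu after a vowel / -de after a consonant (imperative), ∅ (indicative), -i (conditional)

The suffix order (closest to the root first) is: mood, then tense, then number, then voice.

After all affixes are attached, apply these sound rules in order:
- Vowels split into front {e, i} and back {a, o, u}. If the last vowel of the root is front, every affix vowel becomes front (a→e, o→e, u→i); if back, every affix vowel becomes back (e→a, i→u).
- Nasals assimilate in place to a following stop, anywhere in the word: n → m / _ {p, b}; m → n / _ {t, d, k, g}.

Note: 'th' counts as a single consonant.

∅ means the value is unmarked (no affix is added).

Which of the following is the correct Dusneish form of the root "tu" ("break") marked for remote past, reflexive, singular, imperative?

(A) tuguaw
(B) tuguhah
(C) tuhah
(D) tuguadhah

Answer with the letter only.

B

Attach mood imperative -gu (after vowel 'u') → tugu.
tense = remote past: zero marking, form stays tugu.
number = singular: zero marking, form stays tugu.
Attach voice reflexive -hah → tuguhah.
Vowel harmony: no change.
Nasal assimilation: no change.
So the correct form is tuguhah, option (B).
(A) tuguaw is wrong: it uses passive instead of reflexive for voice.
(D) tuguadhah is wrong: it uses present instead of remote past for tense.
(C) tuhah is wrong: it uses indicative instead of imperative for mood.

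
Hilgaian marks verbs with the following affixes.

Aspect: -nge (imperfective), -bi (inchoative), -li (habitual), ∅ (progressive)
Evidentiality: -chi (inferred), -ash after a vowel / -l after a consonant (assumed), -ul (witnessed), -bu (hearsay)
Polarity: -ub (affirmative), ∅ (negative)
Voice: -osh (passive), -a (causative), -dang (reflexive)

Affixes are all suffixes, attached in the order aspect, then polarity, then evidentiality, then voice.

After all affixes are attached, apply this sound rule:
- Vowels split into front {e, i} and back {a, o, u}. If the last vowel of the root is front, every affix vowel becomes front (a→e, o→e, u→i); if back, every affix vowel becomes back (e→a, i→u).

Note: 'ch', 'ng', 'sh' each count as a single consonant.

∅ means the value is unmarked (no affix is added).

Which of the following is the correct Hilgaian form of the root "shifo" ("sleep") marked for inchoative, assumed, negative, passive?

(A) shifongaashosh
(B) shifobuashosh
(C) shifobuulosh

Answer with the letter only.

B

Attach aspect inchoative -bi → shifobi.
polarity = negative: zero marking, form stays shifobi.
Attach evidentiality assumed -ash (after vowel 'i') → shifobiash.
Attach voice passive -osh → shifobiashosh.
Apply vowel harmony: shifobiashosh → shifobuashosh.
So the correct form is shifobuashosh, option (B).
(A) shifongaashosh is wrong: it uses imperfective instead of inchoative for aspect.
(C) shifobuulosh is wrong: it uses witnessed instead of assumed for evidentiality.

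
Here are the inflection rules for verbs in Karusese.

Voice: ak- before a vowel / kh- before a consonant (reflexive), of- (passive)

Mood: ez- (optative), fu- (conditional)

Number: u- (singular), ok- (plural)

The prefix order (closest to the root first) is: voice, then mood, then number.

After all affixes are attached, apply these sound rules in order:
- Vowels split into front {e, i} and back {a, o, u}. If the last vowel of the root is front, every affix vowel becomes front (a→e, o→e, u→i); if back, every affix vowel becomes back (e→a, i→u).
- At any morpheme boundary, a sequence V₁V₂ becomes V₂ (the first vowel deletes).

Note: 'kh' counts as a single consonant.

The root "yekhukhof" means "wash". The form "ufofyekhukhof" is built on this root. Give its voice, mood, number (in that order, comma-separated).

Segment: u-fu-of-yekhukhof.
voice: of- → passive.
mood: fu- → conditional.
number: u- → singular.

passive, conditional, singular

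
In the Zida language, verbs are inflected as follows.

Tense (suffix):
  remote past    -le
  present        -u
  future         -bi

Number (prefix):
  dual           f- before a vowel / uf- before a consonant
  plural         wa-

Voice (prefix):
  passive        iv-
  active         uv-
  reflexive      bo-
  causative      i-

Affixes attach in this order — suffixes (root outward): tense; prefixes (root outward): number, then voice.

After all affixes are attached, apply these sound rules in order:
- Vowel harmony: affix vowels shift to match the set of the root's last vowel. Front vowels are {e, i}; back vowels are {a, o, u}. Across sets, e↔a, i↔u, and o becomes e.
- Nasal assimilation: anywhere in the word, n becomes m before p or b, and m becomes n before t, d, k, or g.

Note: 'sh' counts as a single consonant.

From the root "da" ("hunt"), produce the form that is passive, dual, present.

Attach number dual uf- (before consonant 'd') → ufda.
Attach voice passive iv- → ivufda.
Attach tense present -u → ivufdau.
Apply vowel harmony: ivufdau → uvufdau.
Nasal assimilation: no change.

uvufdau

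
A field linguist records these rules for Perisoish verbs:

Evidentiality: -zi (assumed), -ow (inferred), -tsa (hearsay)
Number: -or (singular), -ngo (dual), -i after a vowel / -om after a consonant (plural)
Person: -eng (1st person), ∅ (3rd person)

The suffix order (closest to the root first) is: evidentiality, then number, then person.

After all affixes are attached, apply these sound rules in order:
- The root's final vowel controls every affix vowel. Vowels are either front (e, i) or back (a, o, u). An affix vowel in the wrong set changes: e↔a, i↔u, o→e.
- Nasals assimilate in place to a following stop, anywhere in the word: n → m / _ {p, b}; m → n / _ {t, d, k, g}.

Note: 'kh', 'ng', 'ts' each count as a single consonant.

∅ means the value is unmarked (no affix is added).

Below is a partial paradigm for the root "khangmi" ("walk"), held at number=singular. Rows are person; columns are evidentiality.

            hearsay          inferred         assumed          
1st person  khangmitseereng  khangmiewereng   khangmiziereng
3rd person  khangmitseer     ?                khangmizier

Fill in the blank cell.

Attach evidentiality inferred -ow → khangmiow.
Attach number singular -or → khangmiowor.
person = 3rd person: zero marking, form stays khangmiowor.
Apply vowel harmony: khangmiowor → khangmiewer.
Nasal assimilation: no change.

khangmiewer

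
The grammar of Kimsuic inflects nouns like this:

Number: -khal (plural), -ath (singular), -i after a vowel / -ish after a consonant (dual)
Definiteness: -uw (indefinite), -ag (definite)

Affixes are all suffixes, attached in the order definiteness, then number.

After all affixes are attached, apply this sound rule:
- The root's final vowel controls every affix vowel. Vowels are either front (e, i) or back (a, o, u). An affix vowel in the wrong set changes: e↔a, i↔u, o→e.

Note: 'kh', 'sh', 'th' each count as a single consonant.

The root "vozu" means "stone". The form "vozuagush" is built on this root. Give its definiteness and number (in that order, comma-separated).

definite, dual

Segment: vozu-ag-ish.
definiteness: -ag → definite.
number: -i/ish → dual.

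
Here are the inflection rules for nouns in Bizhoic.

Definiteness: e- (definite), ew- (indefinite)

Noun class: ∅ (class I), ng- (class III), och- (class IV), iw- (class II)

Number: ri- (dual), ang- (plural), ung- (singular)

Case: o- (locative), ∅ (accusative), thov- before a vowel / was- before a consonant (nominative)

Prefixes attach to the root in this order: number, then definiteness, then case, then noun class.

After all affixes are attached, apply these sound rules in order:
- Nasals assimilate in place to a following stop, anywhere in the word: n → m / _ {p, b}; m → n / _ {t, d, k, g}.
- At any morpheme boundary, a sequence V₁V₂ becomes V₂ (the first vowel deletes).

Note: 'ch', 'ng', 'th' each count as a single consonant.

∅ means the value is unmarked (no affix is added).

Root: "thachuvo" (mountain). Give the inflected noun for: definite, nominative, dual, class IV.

ochthoverithachuvo

Attach number dual ri- → rithachuvo.
Attach definiteness definite e- → erithachuvo.
Attach case nominative thov- (before vowel 'e') → thoverithachuvo.
Attach noun class class IV och- → ochthoverithachuvo.
Nasal assimilation: no change.
Vowel deletion: no change.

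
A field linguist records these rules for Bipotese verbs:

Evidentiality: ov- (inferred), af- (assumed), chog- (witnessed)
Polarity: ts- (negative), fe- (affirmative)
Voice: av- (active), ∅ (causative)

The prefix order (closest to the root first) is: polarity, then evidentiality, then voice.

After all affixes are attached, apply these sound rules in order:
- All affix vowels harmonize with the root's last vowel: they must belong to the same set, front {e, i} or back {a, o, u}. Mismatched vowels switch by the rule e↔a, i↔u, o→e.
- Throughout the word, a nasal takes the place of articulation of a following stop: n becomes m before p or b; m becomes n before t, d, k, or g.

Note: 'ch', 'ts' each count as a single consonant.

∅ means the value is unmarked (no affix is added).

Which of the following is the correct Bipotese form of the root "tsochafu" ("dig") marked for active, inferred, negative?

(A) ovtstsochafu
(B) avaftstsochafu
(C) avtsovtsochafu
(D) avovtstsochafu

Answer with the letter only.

Attach polarity negative ts- → tstsochafu.
Attach evidentiality inferred ov- → ovtstsochafu.
Attach voice active av- → avovtstsochafu.
Vowel harmony: no change.
Nasal assimilation: no change.
So the correct form is avovtstsochafu, option (D).
(C) avtsovtsochafu is wrong: it has the affixes in the wrong order.
(B) avaftstsochafu is wrong: it uses assumed instead of inferred for evidentiality.
(A) ovtstsochafu is wrong: it uses causative instead of active for voice.

D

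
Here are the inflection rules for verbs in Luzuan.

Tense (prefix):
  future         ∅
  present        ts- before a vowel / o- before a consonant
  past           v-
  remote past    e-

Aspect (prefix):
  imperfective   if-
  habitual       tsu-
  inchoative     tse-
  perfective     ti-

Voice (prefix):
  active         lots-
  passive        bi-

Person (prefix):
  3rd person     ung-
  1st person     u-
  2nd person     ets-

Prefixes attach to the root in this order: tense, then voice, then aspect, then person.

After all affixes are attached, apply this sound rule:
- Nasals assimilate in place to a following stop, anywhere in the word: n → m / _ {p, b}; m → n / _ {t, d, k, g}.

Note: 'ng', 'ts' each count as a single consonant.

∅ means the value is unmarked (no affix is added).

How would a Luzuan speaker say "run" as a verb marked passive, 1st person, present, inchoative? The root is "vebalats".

Attach tense present o- (before consonant 'v') → ovebalats.
Attach voice passive bi- → biovebalats.
Attach aspect inchoative tse- → tsebiovebalats.
Attach person 1st person u- → utsebiovebalats.
Nasal assimilation: no change.

utsebiovebalats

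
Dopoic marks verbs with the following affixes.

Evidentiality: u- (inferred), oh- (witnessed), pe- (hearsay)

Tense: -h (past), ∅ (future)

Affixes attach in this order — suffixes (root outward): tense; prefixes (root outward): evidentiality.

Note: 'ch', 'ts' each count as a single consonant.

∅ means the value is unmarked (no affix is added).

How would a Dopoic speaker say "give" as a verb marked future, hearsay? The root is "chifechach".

pechifechach

Attach evidentiality hearsay pe- → pechifechach.
tense = future: zero marking, form stays pechifechach.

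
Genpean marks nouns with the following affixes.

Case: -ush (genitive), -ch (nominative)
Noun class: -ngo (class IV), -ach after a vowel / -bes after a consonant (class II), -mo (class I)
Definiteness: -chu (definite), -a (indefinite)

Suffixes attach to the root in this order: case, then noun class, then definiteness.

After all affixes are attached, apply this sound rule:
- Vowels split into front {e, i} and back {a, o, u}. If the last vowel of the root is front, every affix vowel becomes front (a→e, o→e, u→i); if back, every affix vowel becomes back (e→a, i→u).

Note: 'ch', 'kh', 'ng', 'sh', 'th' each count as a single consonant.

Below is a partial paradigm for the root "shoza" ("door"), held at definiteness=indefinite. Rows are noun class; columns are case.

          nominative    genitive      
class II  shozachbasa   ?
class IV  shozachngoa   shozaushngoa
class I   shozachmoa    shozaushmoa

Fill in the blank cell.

shozaushbasa

Attach case genitive -ush → shozaush.
Attach noun class class II -bes (after consonant 'sh') → shozaushbes.
Attach definiteness indefinite -a → shozaushbesa.
Apply vowel harmony: shozaushbesa → shozaushbasa.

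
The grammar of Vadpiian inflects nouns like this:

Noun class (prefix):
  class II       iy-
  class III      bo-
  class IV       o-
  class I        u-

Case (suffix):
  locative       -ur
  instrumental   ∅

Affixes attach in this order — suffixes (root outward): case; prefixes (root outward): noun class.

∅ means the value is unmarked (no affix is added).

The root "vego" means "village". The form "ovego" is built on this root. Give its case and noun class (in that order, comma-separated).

Segment: o-vego.
case: ∅ → instrumental.
noun class: o- → class IV.

instrumental, class IV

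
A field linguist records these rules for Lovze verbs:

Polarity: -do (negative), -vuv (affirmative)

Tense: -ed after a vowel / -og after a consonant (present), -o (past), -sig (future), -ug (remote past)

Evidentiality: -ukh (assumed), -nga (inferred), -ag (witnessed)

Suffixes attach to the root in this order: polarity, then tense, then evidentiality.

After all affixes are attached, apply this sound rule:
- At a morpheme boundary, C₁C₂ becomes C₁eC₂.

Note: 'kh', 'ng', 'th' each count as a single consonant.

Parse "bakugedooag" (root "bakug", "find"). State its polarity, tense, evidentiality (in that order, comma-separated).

Segment: bakug-do-o-ag.
polarity: -do → negative.
tense: -o → past.
evidentiality: -ag → witnessed.

negative, past, witnessed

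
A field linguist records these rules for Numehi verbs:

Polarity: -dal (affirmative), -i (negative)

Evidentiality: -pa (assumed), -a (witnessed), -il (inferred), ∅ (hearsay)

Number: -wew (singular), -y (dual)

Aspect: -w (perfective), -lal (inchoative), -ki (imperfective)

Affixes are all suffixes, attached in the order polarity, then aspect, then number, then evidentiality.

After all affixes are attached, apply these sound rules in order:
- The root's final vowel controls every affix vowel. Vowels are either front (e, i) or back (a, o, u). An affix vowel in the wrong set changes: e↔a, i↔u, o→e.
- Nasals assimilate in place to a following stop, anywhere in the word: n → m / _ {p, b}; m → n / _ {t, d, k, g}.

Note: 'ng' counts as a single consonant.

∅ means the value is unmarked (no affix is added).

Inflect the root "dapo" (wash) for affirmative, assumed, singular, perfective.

dapodalwwawpa

Attach polarity affirmative -dal → dapodal.
Attach aspect perfective -w → dapodalw.
Attach number singular -wew → dapodalwwew.
Attach evidentiality assumed -pa → dapodalwwewpa.
Apply vowel harmony: dapodalwwewpa → dapodalwwawpa.
Nasal assimilation: no change.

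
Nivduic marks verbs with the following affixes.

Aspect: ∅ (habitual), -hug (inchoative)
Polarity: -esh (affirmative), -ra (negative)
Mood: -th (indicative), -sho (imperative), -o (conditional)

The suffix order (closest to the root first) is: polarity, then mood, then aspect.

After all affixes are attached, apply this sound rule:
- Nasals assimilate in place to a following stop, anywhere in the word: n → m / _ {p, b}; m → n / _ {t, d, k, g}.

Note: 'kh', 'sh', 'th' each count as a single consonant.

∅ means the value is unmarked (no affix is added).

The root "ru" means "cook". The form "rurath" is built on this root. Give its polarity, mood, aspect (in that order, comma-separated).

negative, indicative, habitual

Segment: ru-ra-th.
polarity: -ra → negative.
mood: -th → indicative.
aspect: ∅ → habitual.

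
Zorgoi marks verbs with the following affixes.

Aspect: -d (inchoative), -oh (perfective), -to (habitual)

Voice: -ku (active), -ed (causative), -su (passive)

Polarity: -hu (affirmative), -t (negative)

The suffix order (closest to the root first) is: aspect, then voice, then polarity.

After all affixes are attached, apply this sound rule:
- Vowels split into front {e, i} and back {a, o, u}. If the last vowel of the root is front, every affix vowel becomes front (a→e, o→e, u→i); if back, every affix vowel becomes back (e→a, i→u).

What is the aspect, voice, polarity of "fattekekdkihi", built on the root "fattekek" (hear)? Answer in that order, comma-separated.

inchoative, active, affirmative

Segment: fattekek-d-ku-hu.
aspect: -d → inchoative.
voice: -ku → active.
polarity: -hu → affirmative.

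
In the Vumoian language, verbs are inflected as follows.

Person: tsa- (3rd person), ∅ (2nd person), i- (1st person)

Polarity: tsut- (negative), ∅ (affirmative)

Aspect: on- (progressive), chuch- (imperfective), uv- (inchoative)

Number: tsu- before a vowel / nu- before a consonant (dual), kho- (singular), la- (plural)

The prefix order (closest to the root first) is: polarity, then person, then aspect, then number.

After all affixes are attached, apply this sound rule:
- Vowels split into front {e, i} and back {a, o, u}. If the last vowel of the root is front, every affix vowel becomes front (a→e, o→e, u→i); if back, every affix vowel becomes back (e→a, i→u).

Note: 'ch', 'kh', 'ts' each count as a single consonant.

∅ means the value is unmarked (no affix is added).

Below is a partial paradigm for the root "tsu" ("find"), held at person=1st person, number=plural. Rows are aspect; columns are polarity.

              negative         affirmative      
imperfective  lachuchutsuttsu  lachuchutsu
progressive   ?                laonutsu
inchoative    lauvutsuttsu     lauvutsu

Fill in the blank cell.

laonutsuttsu

Attach polarity negative tsut- → tsuttsu.
Attach person 1st person i- → itsuttsu.
Attach aspect progressive on- → onitsuttsu.
Attach number plural la- → laonitsuttsu.
Apply vowel harmony: laonitsuttsu → laonutsuttsu.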